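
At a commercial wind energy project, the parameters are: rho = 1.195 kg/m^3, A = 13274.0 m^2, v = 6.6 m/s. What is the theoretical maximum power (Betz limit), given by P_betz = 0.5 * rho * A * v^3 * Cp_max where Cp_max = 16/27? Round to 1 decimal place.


The Betz coefficient Cp_max = 16/27 = 0.5926
v^3 = 6.6^3 = 287.496
P_betz = 0.5 * rho * A * v^3 * Cp_max
P_betz = 0.5 * 1.195 * 13274.0 * 287.496 * 0.5926
P_betz = 1351225.2 W

1351225.2


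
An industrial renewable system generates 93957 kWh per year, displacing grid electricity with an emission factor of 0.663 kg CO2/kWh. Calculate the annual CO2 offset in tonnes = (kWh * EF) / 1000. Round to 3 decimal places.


CO2 offset in kg = generation * emission_factor
CO2 offset = 93957 * 0.663 = 62293.49 kg
Convert to tonnes:
  CO2 offset = 62293.49 / 1000 = 62.293 tonnes

62.293


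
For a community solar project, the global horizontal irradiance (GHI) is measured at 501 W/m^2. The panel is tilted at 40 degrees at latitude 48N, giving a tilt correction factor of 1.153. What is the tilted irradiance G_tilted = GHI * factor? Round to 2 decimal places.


Identify the given values:
  GHI = 501 W/m^2, tilt correction factor = 1.153
Apply the formula G_tilted = GHI * factor:
  G_tilted = 501 * 1.153
  G_tilted = 577.65 W/m^2

577.65


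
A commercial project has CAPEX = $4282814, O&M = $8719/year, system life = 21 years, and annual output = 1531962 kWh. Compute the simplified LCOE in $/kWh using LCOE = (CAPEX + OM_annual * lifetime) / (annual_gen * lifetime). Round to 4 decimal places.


Total cost = CAPEX + OM * lifetime = 4282814 + 8719 * 21 = 4282814 + 183099 = 4465913
Total generation = annual * lifetime = 1531962 * 21 = 32171202 kWh
LCOE = 4465913 / 32171202
LCOE = 0.1388 $/kWh

0.1388


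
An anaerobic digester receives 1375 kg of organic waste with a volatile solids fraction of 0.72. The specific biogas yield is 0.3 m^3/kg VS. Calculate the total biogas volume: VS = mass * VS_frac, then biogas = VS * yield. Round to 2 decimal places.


Compute volatile solids:
  VS = mass * VS_fraction = 1375 * 0.72 = 990.0 kg
Calculate biogas volume:
  Biogas = VS * specific_yield = 990.0 * 0.3
  Biogas = 297.00 m^3

297.00


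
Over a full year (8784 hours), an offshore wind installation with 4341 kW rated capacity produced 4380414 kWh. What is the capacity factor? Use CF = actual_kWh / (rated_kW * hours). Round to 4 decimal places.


Capacity factor = actual output / maximum possible output
Maximum possible = rated * hours = 4341 * 8784 = 38131344 kWh
CF = 4380414 / 38131344
CF = 0.1149

0.1149


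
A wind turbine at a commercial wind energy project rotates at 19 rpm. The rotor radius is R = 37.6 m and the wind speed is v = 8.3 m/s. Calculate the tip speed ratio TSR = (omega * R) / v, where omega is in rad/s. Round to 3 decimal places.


Convert rotational speed to rad/s:
  omega = 19 * 2 * pi / 60 = 1.9897 rad/s
Compute tip speed:
  v_tip = omega * R = 1.9897 * 37.6 = 74.812 m/s
Tip speed ratio:
  TSR = v_tip / v_wind = 74.812 / 8.3 = 9.013

9.013


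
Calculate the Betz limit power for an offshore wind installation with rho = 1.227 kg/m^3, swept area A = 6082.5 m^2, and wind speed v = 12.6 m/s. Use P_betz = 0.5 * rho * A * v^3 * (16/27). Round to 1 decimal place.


The Betz coefficient Cp_max = 16/27 = 0.5926
v^3 = 12.6^3 = 2000.376
P_betz = 0.5 * rho * A * v^3 * Cp_max
P_betz = 0.5 * 1.227 * 6082.5 * 2000.376 * 0.5926
P_betz = 4423484.8 W

4423484.8


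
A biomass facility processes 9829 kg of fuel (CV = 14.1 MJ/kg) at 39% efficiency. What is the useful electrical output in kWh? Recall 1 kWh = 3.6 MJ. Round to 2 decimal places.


Total energy = mass * CV = 9829 * 14.1 = 138588.9 MJ
Useful energy = total * eta = 138588.9 * 0.39 = 54049.67 MJ
Convert to kWh: 54049.67 / 3.6
Useful energy = 15013.80 kWh

15013.80


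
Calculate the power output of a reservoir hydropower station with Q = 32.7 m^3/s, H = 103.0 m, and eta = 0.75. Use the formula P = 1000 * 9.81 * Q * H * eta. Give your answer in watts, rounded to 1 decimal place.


Apply the hydropower formula P = rho * g * Q * H * eta
rho * g = 1000 * 9.81 = 9810.0
P = 9810.0 * 32.7 * 103.0 * 0.75
P = 24780795.8 W

24780795.8


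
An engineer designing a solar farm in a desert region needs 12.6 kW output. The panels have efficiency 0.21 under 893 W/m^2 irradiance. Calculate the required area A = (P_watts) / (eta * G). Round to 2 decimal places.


Convert target power to watts: P = 12.6 * 1000 = 12600.0 W
Compute denominator: eta * G = 0.21 * 893 = 187.53
Required area A = P / (eta * G) = 12600.0 / 187.53
A = 67.19 m^2

67.19


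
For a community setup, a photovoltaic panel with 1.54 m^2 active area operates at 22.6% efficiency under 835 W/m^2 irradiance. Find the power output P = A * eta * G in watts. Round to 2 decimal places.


Use the solar power formula P = A * eta * G.
Given: A = 1.54 m^2, eta = 0.226, G = 835 W/m^2
P = 1.54 * 0.226 * 835
P = 290.61 W

290.61


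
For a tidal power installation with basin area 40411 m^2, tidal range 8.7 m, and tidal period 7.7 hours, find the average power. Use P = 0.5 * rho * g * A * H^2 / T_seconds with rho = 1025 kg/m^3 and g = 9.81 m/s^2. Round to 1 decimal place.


Convert period to seconds: T = 7.7 * 3600 = 27720.0 s
H^2 = 8.7^2 = 75.69
P = 0.5 * rho * g * A * H^2 / T
P = 0.5 * 1025 * 9.81 * 40411 * 75.69 / 27720.0
P = 554763.3 W

554763.3


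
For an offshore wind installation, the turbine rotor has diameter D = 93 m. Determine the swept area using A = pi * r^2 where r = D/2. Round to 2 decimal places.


Compute the rotor radius:
  r = D / 2 = 93 / 2 = 46.5 m
Calculate swept area:
  A = pi * r^2 = pi * 46.5^2
  A = 6792.91 m^2

6792.91


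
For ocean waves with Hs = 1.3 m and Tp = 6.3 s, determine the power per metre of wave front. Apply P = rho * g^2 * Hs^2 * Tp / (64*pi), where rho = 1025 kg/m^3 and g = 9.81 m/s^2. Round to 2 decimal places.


Apply wave power formula:
  g^2 = 9.81^2 = 96.2361
  Hs^2 = 1.3^2 = 1.69
  Numerator = rho * g^2 * Hs^2 * Tp = 1025 * 96.2361 * 1.69 * 6.3 = 1050241.4
  Denominator = 64 * pi = 201.0619
  P = 1050241.4 / 201.0619 = 5223.47 W/m

5223.47


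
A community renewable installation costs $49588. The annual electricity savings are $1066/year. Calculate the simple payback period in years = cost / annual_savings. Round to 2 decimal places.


Simple payback period = initial cost / annual savings
Payback = 49588 / 1066
Payback = 46.52 years

46.52


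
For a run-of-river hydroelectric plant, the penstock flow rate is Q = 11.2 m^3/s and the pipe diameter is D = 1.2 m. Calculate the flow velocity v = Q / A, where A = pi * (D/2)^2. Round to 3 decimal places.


Compute pipe cross-sectional area:
  A = pi * (D/2)^2 = pi * (1.2/2)^2 = 1.131 m^2
Calculate velocity:
  v = Q / A = 11.2 / 1.131
  v = 9.903 m/s

9.903


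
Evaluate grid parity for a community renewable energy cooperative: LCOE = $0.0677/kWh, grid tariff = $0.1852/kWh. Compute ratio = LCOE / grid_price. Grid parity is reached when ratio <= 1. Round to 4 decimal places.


Compare LCOE to grid price:
  LCOE = $0.0677/kWh, Grid price = $0.1852/kWh
  Ratio = LCOE / grid_price = 0.0677 / 0.1852 = 0.3656
  Grid parity achieved (ratio <= 1)? yes

0.3656


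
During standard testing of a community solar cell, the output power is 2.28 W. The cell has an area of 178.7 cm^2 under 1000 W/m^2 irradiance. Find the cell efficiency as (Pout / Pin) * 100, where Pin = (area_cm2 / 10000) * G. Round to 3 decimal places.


First compute the input power:
  Pin = area_cm2 / 10000 * G = 178.7 / 10000 * 1000 = 17.87 W
Then compute efficiency:
  Efficiency = (Pout / Pin) * 100 = (2.28 / 17.87) * 100
  Efficiency = 12.759%

12.759


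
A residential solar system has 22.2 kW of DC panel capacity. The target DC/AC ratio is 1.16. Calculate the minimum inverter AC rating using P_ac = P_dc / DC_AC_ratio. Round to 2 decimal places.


The inverter AC capacity is determined by the DC/AC ratio.
Given: P_dc = 22.2 kW, DC/AC ratio = 1.16
P_ac = P_dc / ratio = 22.2 / 1.16
P_ac = 19.14 kW

19.14


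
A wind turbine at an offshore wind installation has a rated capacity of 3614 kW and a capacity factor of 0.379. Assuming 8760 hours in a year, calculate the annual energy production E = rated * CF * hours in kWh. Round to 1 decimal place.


Annual energy = rated_kW * capacity_factor * hours_per_year
Given: P_rated = 3614 kW, CF = 0.379, hours = 8760
E = 3614 * 0.379 * 8760
E = 11998624.6 kWh

11998624.6


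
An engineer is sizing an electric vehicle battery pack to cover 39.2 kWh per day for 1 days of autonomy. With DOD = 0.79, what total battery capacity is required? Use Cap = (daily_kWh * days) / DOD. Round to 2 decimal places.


Total energy needed = daily * days = 39.2 * 1 = 39.2 kWh
Account for depth of discharge:
  Cap = total_energy / DOD = 39.2 / 0.79
  Cap = 49.62 kWh

49.62


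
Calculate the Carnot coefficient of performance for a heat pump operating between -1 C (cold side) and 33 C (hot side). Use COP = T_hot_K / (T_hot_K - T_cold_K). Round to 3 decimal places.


Convert to Kelvin:
  T_hot = 33 + 273.15 = 306.15 K
  T_cold = -1 + 273.15 = 272.15 K
Apply Carnot COP formula:
  COP = T_hot_K / (T_hot_K - T_cold_K) = 306.15 / 34.0
  COP = 9.004

9.004


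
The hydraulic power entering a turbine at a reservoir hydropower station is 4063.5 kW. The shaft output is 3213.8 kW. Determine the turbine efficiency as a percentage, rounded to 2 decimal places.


Turbine efficiency = (output power / input power) * 100
eta = (3213.8 / 4063.5) * 100
eta = 79.09%

79.09


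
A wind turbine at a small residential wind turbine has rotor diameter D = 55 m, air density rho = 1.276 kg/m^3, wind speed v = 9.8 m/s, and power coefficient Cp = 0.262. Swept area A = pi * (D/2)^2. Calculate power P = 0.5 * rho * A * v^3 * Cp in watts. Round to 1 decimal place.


Step 1 -- Compute swept area:
  A = pi * (D/2)^2 = pi * (55/2)^2 = 2375.83 m^2
Step 2 -- Apply wind power equation:
  P = 0.5 * rho * A * v^3 * Cp
  v^3 = 9.8^3 = 941.192
  P = 0.5 * 1.276 * 2375.83 * 941.192 * 0.262
  P = 373779.5 W

373779.5


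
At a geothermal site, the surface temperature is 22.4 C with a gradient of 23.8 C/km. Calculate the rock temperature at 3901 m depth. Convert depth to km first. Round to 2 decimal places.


Convert depth to km: 3901 / 1000 = 3.901 km
Temperature increase = gradient * depth_km = 23.8 * 3.901 = 92.84 C
Temperature at depth = T_surface + delta_T = 22.4 + 92.84
T = 115.24 C

115.24


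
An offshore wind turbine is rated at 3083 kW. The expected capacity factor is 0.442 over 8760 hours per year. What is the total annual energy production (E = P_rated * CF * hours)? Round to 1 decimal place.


Annual energy = rated_kW * capacity_factor * hours_per_year
Given: P_rated = 3083 kW, CF = 0.442, hours = 8760
E = 3083 * 0.442 * 8760
E = 11937129.4 kWh

11937129.4


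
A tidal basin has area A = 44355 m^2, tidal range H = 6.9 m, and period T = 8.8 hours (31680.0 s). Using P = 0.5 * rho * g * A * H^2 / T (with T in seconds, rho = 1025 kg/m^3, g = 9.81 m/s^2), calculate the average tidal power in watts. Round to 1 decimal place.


Convert period to seconds: T = 8.8 * 3600 = 31680.0 s
H^2 = 6.9^2 = 47.61
P = 0.5 * rho * g * A * H^2 / T
P = 0.5 * 1025 * 9.81 * 44355 * 47.61 / 31680.0
P = 335134.0 W

335134.0


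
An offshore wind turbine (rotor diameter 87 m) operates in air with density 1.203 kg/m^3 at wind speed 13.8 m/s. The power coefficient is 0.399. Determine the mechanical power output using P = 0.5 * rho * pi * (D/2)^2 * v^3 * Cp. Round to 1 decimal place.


Step 1 -- Compute swept area:
  A = pi * (D/2)^2 = pi * (87/2)^2 = 5944.68 m^2
Step 2 -- Apply wind power equation:
  P = 0.5 * rho * A * v^3 * Cp
  v^3 = 13.8^3 = 2628.072
  P = 0.5 * 1.203 * 5944.68 * 2628.072 * 0.399
  P = 3749507.0 W

3749507.0


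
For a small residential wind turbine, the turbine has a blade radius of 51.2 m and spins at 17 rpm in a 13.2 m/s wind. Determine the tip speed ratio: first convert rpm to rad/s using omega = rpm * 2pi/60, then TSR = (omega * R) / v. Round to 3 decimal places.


Convert rotational speed to rad/s:
  omega = 17 * 2 * pi / 60 = 1.7802 rad/s
Compute tip speed:
  v_tip = omega * R = 1.7802 * 51.2 = 91.148 m/s
Tip speed ratio:
  TSR = v_tip / v_wind = 91.148 / 13.2 = 6.905

6.905


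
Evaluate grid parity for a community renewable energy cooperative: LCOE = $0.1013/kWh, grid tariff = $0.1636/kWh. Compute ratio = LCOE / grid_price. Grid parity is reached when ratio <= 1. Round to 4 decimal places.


Compare LCOE to grid price:
  LCOE = $0.1013/kWh, Grid price = $0.1636/kWh
  Ratio = LCOE / grid_price = 0.1013 / 0.1636 = 0.6192
  Grid parity achieved (ratio <= 1)? yes

0.6192


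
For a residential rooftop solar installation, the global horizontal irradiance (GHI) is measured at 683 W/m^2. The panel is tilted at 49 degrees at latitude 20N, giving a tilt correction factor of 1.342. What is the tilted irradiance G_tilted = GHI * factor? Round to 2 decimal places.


Identify the given values:
  GHI = 683 W/m^2, tilt correction factor = 1.342
Apply the formula G_tilted = GHI * factor:
  G_tilted = 683 * 1.342
  G_tilted = 916.59 W/m^2

916.59


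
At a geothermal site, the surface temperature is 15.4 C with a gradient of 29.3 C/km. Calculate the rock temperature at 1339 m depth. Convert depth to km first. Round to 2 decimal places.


Convert depth to km: 1339 / 1000 = 1.339 km
Temperature increase = gradient * depth_km = 29.3 * 1.339 = 39.23 C
Temperature at depth = T_surface + delta_T = 15.4 + 39.23
T = 54.63 C

54.63


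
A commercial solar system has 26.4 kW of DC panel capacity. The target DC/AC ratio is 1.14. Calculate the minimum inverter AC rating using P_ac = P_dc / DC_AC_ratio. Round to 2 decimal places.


The inverter AC capacity is determined by the DC/AC ratio.
Given: P_dc = 26.4 kW, DC/AC ratio = 1.14
P_ac = P_dc / ratio = 26.4 / 1.14
P_ac = 23.16 kW

23.16


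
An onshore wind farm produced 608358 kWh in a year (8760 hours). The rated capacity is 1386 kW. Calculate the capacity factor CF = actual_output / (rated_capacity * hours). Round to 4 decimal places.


Capacity factor = actual output / maximum possible output
Maximum possible = rated * hours = 1386 * 8760 = 12141360 kWh
CF = 608358 / 12141360
CF = 0.0501

0.0501


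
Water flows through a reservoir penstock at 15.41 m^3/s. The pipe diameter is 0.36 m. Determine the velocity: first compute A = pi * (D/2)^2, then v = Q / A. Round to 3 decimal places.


Compute pipe cross-sectional area:
  A = pi * (D/2)^2 = pi * (0.36/2)^2 = 0.1018 m^2
Calculate velocity:
  v = Q / A = 15.41 / 0.1018
  v = 151.394 m/s

151.394


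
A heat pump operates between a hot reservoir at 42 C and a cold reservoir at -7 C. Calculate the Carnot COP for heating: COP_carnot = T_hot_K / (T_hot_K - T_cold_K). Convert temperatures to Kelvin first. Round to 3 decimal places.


Convert to Kelvin:
  T_hot = 42 + 273.15 = 315.15 K
  T_cold = -7 + 273.15 = 266.15 K
Apply Carnot COP formula:
  COP = T_hot_K / (T_hot_K - T_cold_K) = 315.15 / 49.0
  COP = 6.432

6.432


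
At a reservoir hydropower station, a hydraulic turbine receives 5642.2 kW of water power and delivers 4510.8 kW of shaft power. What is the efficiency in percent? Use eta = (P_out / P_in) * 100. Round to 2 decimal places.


Turbine efficiency = (output power / input power) * 100
eta = (4510.8 / 5642.2) * 100
eta = 79.95%

79.95


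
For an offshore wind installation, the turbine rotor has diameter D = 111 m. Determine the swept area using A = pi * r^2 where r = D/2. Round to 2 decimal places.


Compute the rotor radius:
  r = D / 2 = 111 / 2 = 55.5 m
Calculate swept area:
  A = pi * r^2 = pi * 55.5^2
  A = 9676.89 m^2

9676.89


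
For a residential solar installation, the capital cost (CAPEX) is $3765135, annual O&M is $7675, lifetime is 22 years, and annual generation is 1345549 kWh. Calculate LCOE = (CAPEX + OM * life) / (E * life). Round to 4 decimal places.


Total cost = CAPEX + OM * lifetime = 3765135 + 7675 * 22 = 3765135 + 168850 = 3933985
Total generation = annual * lifetime = 1345549 * 22 = 29602078 kWh
LCOE = 3933985 / 29602078
LCOE = 0.1329 $/kWh

0.1329


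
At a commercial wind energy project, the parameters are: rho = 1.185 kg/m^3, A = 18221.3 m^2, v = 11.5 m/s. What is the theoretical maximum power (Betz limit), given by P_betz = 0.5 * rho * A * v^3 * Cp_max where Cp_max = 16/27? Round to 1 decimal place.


The Betz coefficient Cp_max = 16/27 = 0.5926
v^3 = 11.5^3 = 1520.875
P_betz = 0.5 * rho * A * v^3 * Cp_max
P_betz = 0.5 * 1.185 * 18221.3 * 1520.875 * 0.5926
P_betz = 9730103.3 W

9730103.3


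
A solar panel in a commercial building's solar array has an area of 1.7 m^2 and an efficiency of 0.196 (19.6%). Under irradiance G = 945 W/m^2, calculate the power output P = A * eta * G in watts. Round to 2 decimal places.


Use the solar power formula P = A * eta * G.
Given: A = 1.7 m^2, eta = 0.196, G = 945 W/m^2
P = 1.7 * 0.196 * 945
P = 314.87 W

314.87


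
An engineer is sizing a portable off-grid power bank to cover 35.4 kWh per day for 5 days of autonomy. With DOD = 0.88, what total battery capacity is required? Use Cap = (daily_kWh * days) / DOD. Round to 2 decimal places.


Total energy needed = daily * days = 35.4 * 5 = 177.0 kWh
Account for depth of discharge:
  Cap = total_energy / DOD = 177.0 / 0.88
  Cap = 201.14 kWh

201.14


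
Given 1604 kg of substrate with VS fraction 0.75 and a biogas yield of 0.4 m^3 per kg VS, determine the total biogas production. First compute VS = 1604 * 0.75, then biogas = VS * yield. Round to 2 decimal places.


Compute volatile solids:
  VS = mass * VS_fraction = 1604 * 0.75 = 1203.0 kg
Calculate biogas volume:
  Biogas = VS * specific_yield = 1203.0 * 0.4
  Biogas = 481.20 m^3

481.20


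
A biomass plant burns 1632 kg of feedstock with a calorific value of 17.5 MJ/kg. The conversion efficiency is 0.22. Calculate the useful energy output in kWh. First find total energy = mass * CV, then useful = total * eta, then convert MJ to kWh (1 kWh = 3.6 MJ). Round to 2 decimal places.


Total energy = mass * CV = 1632 * 17.5 = 28560.0 MJ
Useful energy = total * eta = 28560.0 * 0.22 = 6283.2 MJ
Convert to kWh: 6283.2 / 3.6
Useful energy = 1745.33 kWh

1745.33


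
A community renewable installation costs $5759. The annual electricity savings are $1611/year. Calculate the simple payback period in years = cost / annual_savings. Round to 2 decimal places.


Simple payback period = initial cost / annual savings
Payback = 5759 / 1611
Payback = 3.57 years

3.57


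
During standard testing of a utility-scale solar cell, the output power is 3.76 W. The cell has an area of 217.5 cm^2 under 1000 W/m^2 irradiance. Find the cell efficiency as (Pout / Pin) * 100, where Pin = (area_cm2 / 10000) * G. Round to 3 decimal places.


First compute the input power:
  Pin = area_cm2 / 10000 * G = 217.5 / 10000 * 1000 = 21.75 W
Then compute efficiency:
  Efficiency = (Pout / Pin) * 100 = (3.76 / 21.75) * 100
  Efficiency = 17.287%

17.287


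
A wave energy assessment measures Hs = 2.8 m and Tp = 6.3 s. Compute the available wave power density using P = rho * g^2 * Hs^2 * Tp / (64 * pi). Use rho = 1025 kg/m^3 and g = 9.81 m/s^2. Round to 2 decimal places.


Apply wave power formula:
  g^2 = 9.81^2 = 96.2361
  Hs^2 = 2.8^2 = 7.84
  Numerator = rho * g^2 * Hs^2 * Tp = 1025 * 96.2361 * 7.84 * 6.3 = 4872125.79
  Denominator = 64 * pi = 201.0619
  P = 4872125.79 / 201.0619 = 24231.97 W/m

24231.97


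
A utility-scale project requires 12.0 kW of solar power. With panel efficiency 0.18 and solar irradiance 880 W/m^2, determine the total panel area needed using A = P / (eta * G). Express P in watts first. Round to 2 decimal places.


Convert target power to watts: P = 12.0 * 1000 = 12000.0 W
Compute denominator: eta * G = 0.18 * 880 = 158.4
Required area A = P / (eta * G) = 12000.0 / 158.4
A = 75.76 m^2

75.76


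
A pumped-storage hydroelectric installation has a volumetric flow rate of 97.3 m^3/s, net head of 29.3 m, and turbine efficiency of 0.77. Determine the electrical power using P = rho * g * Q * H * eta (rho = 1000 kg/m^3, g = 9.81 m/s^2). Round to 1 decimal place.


Apply the hydropower formula P = rho * g * Q * H * eta
rho * g = 1000 * 9.81 = 9810.0
P = 9810.0 * 97.3 * 29.3 * 0.77
P = 21534767.8 W

21534767.8


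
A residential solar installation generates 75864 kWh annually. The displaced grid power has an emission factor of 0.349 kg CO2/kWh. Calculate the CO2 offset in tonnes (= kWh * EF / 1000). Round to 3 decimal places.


CO2 offset in kg = generation * emission_factor
CO2 offset = 75864 * 0.349 = 26476.54 kg
Convert to tonnes:
  CO2 offset = 26476.54 / 1000 = 26.477 tonnes

26.477


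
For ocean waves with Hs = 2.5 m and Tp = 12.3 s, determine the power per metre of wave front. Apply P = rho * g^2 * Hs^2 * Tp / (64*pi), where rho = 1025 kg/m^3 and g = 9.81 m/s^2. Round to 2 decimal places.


Apply wave power formula:
  g^2 = 9.81^2 = 96.2361
  Hs^2 = 2.5^2 = 6.25
  Numerator = rho * g^2 * Hs^2 * Tp = 1025 * 96.2361 * 6.25 * 12.3 = 7583103.94
  Denominator = 64 * pi = 201.0619
  P = 7583103.94 / 201.0619 = 37715.26 W/m

37715.26


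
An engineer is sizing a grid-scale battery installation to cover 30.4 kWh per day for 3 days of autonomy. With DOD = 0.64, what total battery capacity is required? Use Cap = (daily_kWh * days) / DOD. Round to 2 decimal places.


Total energy needed = daily * days = 30.4 * 3 = 91.2 kWh
Account for depth of discharge:
  Cap = total_energy / DOD = 91.2 / 0.64
  Cap = 142.50 kWh

142.50


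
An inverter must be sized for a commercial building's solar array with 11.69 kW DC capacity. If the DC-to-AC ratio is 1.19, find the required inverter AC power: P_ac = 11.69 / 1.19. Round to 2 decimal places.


The inverter AC capacity is determined by the DC/AC ratio.
Given: P_dc = 11.69 kW, DC/AC ratio = 1.19
P_ac = P_dc / ratio = 11.69 / 1.19
P_ac = 9.82 kW

9.82


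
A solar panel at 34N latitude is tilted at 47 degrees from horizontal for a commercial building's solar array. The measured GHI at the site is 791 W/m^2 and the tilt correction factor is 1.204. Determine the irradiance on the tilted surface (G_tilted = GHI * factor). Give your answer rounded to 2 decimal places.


Identify the given values:
  GHI = 791 W/m^2, tilt correction factor = 1.204
Apply the formula G_tilted = GHI * factor:
  G_tilted = 791 * 1.204
  G_tilted = 952.36 W/m^2

952.36


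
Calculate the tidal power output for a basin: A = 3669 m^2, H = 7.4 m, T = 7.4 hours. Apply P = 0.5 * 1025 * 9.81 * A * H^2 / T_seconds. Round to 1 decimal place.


Convert period to seconds: T = 7.4 * 3600 = 26640.0 s
H^2 = 7.4^2 = 54.76
P = 0.5 * rho * g * A * H^2 / T
P = 0.5 * 1025 * 9.81 * 3669 * 54.76 / 26640.0
P = 37917.5 W

37917.5


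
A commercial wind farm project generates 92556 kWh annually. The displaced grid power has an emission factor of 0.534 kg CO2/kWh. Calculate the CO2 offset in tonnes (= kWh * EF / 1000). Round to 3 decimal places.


CO2 offset in kg = generation * emission_factor
CO2 offset = 92556 * 0.534 = 49424.9 kg
Convert to tonnes:
  CO2 offset = 49424.9 / 1000 = 49.425 tonnes

49.425


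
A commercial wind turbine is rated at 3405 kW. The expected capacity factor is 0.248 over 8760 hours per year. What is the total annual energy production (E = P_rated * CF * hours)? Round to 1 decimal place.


Annual energy = rated_kW * capacity_factor * hours_per_year
Given: P_rated = 3405 kW, CF = 0.248, hours = 8760
E = 3405 * 0.248 * 8760
E = 7397294.4 kWh

7397294.4


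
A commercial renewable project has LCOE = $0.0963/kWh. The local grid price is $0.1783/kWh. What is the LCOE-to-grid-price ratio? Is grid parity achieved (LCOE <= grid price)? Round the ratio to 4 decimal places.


Compare LCOE to grid price:
  LCOE = $0.0963/kWh, Grid price = $0.1783/kWh
  Ratio = LCOE / grid_price = 0.0963 / 0.1783 = 0.5401
  Grid parity achieved (ratio <= 1)? yes

0.5401


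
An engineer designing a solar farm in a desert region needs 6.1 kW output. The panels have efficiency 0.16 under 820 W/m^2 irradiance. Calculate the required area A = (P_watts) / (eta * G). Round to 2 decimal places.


Convert target power to watts: P = 6.1 * 1000 = 6100.0 W
Compute denominator: eta * G = 0.16 * 820 = 131.2
Required area A = P / (eta * G) = 6100.0 / 131.2
A = 46.49 m^2

46.49


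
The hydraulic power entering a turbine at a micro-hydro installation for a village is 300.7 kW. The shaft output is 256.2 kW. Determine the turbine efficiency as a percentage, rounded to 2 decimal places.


Turbine efficiency = (output power / input power) * 100
eta = (256.2 / 300.7) * 100
eta = 85.20%

85.20


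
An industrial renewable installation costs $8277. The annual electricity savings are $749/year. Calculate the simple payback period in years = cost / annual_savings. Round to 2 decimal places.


Simple payback period = initial cost / annual savings
Payback = 8277 / 749
Payback = 11.05 years

11.05


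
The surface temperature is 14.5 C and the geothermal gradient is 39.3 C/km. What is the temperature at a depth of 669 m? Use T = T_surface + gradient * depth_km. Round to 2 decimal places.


Convert depth to km: 669 / 1000 = 0.669 km
Temperature increase = gradient * depth_km = 39.3 * 0.669 = 26.29 C
Temperature at depth = T_surface + delta_T = 14.5 + 26.29
T = 40.79 C

40.79


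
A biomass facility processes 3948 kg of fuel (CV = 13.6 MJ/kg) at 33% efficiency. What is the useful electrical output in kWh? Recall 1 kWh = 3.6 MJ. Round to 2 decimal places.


Total energy = mass * CV = 3948 * 13.6 = 53692.8 MJ
Useful energy = total * eta = 53692.8 * 0.33 = 17718.62 MJ
Convert to kWh: 17718.62 / 3.6
Useful energy = 4921.84 kWh

4921.84


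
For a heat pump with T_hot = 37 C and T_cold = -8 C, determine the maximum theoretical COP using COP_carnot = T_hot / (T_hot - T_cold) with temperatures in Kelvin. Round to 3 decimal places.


Convert to Kelvin:
  T_hot = 37 + 273.15 = 310.15 K
  T_cold = -8 + 273.15 = 265.15 K
Apply Carnot COP formula:
  COP = T_hot_K / (T_hot_K - T_cold_K) = 310.15 / 45.0
  COP = 6.892

6.892


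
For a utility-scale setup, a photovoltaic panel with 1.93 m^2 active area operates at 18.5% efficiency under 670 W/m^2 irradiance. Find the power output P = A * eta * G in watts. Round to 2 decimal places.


Use the solar power formula P = A * eta * G.
Given: A = 1.93 m^2, eta = 0.185, G = 670 W/m^2
P = 1.93 * 0.185 * 670
P = 239.22 W

239.22


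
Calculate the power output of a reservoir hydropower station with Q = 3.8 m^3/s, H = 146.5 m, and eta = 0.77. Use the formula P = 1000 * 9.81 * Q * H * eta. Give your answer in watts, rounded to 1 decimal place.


Apply the hydropower formula P = rho * g * Q * H * eta
rho * g = 1000 * 9.81 = 9810.0
P = 9810.0 * 3.8 * 146.5 * 0.77
P = 4205144.8 W

4205144.8


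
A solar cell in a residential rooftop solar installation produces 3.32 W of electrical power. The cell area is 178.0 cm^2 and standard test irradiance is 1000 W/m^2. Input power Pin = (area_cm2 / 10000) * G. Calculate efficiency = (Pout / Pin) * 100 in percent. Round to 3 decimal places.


First compute the input power:
  Pin = area_cm2 / 10000 * G = 178.0 / 10000 * 1000 = 17.8 W
Then compute efficiency:
  Efficiency = (Pout / Pin) * 100 = (3.32 / 17.8) * 100
  Efficiency = 18.652%

18.652


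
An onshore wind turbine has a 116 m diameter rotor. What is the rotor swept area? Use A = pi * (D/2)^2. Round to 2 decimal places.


Compute the rotor radius:
  r = D / 2 = 116 / 2 = 58.0 m
Calculate swept area:
  A = pi * r^2 = pi * 58.0^2
  A = 10568.32 m^2

10568.32


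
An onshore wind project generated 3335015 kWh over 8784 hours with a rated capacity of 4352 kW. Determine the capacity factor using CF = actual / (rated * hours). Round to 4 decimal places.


Capacity factor = actual output / maximum possible output
Maximum possible = rated * hours = 4352 * 8784 = 38227968 kWh
CF = 3335015 / 38227968
CF = 0.0872

0.0872


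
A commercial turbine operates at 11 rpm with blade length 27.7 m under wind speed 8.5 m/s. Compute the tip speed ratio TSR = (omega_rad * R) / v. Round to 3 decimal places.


Convert rotational speed to rad/s:
  omega = 11 * 2 * pi / 60 = 1.1519 rad/s
Compute tip speed:
  v_tip = omega * R = 1.1519 * 27.7 = 31.908 m/s
Tip speed ratio:
  TSR = v_tip / v_wind = 31.908 / 8.5 = 3.754

3.754


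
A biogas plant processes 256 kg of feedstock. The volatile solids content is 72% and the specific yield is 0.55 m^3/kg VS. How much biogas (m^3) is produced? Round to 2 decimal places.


Compute volatile solids:
  VS = mass * VS_fraction = 256 * 0.72 = 184.32 kg
Calculate biogas volume:
  Biogas = VS * specific_yield = 184.32 * 0.55
  Biogas = 101.38 m^3

101.38


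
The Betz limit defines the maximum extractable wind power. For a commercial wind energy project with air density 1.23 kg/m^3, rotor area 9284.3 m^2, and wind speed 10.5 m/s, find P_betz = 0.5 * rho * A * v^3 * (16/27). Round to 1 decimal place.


The Betz coefficient Cp_max = 16/27 = 0.5926
v^3 = 10.5^3 = 1157.625
P_betz = 0.5 * rho * A * v^3 * Cp_max
P_betz = 0.5 * 1.23 * 9284.3 * 1157.625 * 0.5926
P_betz = 3916953.3 W

3916953.3


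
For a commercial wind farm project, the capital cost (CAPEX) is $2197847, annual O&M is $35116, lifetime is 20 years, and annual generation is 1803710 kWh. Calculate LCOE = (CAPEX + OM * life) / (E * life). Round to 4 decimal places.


Total cost = CAPEX + OM * lifetime = 2197847 + 35116 * 20 = 2197847 + 702320 = 2900167
Total generation = annual * lifetime = 1803710 * 20 = 36074200 kWh
LCOE = 2900167 / 36074200
LCOE = 0.0804 $/kWh

0.0804


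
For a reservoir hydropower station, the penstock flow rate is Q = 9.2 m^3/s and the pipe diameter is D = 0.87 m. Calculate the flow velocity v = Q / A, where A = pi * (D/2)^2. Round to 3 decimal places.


Compute pipe cross-sectional area:
  A = pi * (D/2)^2 = pi * (0.87/2)^2 = 0.5945 m^2
Calculate velocity:
  v = Q / A = 9.2 / 0.5945
  v = 15.476 m/s

15.476


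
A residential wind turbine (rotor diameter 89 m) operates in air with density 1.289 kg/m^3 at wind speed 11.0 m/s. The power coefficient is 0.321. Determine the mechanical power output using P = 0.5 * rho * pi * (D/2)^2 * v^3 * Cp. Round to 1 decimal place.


Step 1 -- Compute swept area:
  A = pi * (D/2)^2 = pi * (89/2)^2 = 6221.14 m^2
Step 2 -- Apply wind power equation:
  P = 0.5 * rho * A * v^3 * Cp
  v^3 = 11.0^3 = 1331.0
  P = 0.5 * 1.289 * 6221.14 * 1331.0 * 0.321
  P = 1713073.1 W

1713073.1


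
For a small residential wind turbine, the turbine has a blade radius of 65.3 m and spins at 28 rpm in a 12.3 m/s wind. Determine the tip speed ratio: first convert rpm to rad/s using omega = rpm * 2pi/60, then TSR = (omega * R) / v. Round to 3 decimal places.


Convert rotational speed to rad/s:
  omega = 28 * 2 * pi / 60 = 2.9322 rad/s
Compute tip speed:
  v_tip = omega * R = 2.9322 * 65.3 = 191.47 m/s
Tip speed ratio:
  TSR = v_tip / v_wind = 191.47 / 12.3 = 15.567

15.567


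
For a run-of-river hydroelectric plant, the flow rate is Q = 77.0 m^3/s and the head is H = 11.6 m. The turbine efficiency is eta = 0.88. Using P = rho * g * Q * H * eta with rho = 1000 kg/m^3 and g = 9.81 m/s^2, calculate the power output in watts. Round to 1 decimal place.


Apply the hydropower formula P = rho * g * Q * H * eta
rho * g = 1000 * 9.81 = 9810.0
P = 9810.0 * 77.0 * 11.6 * 0.88
P = 7710817.0 W

7710817.0


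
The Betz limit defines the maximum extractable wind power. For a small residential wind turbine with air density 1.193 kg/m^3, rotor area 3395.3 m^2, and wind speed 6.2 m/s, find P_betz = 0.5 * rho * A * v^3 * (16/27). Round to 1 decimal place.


The Betz coefficient Cp_max = 16/27 = 0.5926
v^3 = 6.2^3 = 238.328
P_betz = 0.5 * rho * A * v^3 * Cp_max
P_betz = 0.5 * 1.193 * 3395.3 * 238.328 * 0.5926
P_betz = 286035.5 W

286035.5


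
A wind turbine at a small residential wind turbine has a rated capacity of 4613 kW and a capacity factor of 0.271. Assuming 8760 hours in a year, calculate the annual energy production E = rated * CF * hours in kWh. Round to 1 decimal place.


Annual energy = rated_kW * capacity_factor * hours_per_year
Given: P_rated = 4613 kW, CF = 0.271, hours = 8760
E = 4613 * 0.271 * 8760
E = 10951077.5 kWh

10951077.5


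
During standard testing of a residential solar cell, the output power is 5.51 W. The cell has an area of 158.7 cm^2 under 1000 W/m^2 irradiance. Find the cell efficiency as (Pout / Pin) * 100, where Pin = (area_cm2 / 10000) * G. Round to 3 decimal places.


First compute the input power:
  Pin = area_cm2 / 10000 * G = 158.7 / 10000 * 1000 = 15.87 W
Then compute efficiency:
  Efficiency = (Pout / Pin) * 100 = (5.51 / 15.87) * 100
  Efficiency = 34.720%

34.720


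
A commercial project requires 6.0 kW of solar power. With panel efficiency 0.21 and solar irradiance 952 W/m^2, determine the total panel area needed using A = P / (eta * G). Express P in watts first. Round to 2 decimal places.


Convert target power to watts: P = 6.0 * 1000 = 6000.0 W
Compute denominator: eta * G = 0.21 * 952 = 199.92
Required area A = P / (eta * G) = 6000.0 / 199.92
A = 30.01 m^2

30.01


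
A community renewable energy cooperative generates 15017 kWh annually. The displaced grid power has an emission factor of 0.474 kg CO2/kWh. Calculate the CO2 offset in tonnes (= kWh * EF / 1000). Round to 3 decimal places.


CO2 offset in kg = generation * emission_factor
CO2 offset = 15017 * 0.474 = 7118.06 kg
Convert to tonnes:
  CO2 offset = 7118.06 / 1000 = 7.118 tonnes

7.118


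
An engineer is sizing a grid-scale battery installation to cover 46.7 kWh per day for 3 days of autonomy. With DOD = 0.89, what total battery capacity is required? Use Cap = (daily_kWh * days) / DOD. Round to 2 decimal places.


Total energy needed = daily * days = 46.7 * 3 = 140.1 kWh
Account for depth of discharge:
  Cap = total_energy / DOD = 140.1 / 0.89
  Cap = 157.42 kWh

157.42


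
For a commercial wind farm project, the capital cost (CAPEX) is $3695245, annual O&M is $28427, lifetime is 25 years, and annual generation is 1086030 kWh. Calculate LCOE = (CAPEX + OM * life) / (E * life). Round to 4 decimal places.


Total cost = CAPEX + OM * lifetime = 3695245 + 28427 * 25 = 3695245 + 710675 = 4405920
Total generation = annual * lifetime = 1086030 * 25 = 27150750 kWh
LCOE = 4405920 / 27150750
LCOE = 0.1623 $/kWh

0.1623


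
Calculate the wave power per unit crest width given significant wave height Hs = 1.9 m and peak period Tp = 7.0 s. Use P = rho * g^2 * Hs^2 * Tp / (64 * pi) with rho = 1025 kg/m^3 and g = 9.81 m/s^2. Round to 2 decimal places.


Apply wave power formula:
  g^2 = 9.81^2 = 96.2361
  Hs^2 = 1.9^2 = 3.61
  Numerator = rho * g^2 * Hs^2 * Tp = 1025 * 96.2361 * 3.61 * 7.0 = 2492683.4
  Denominator = 64 * pi = 201.0619
  P = 2492683.4 / 201.0619 = 12397.59 W/m

12397.59


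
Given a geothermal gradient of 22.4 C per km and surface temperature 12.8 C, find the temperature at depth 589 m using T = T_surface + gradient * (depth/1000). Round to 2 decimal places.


Convert depth to km: 589 / 1000 = 0.589 km
Temperature increase = gradient * depth_km = 22.4 * 0.589 = 13.19 C
Temperature at depth = T_surface + delta_T = 12.8 + 13.19
T = 25.99 C

25.99


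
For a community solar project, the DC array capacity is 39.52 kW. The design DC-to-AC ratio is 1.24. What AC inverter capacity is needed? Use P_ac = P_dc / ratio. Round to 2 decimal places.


The inverter AC capacity is determined by the DC/AC ratio.
Given: P_dc = 39.52 kW, DC/AC ratio = 1.24
P_ac = P_dc / ratio = 39.52 / 1.24
P_ac = 31.87 kW

31.87


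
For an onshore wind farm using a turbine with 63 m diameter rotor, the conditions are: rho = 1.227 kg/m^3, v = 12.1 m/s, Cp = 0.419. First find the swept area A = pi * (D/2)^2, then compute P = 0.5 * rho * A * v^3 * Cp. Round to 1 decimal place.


Step 1 -- Compute swept area:
  A = pi * (D/2)^2 = pi * (63/2)^2 = 3117.25 m^2
Step 2 -- Apply wind power equation:
  P = 0.5 * rho * A * v^3 * Cp
  v^3 = 12.1^3 = 1771.561
  P = 0.5 * 1.227 * 3117.25 * 1771.561 * 0.419
  P = 1419566.3 W

1419566.3


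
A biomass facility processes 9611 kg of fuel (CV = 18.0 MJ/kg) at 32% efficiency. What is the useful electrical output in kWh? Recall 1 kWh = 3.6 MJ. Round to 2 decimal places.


Total energy = mass * CV = 9611 * 18.0 = 172998.0 MJ
Useful energy = total * eta = 172998.0 * 0.32 = 55359.36 MJ
Convert to kWh: 55359.36 / 3.6
Useful energy = 15377.60 kWh

15377.60


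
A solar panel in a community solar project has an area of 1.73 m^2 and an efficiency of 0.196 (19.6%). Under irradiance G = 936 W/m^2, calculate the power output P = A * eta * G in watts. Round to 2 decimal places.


Use the solar power formula P = A * eta * G.
Given: A = 1.73 m^2, eta = 0.196, G = 936 W/m^2
P = 1.73 * 0.196 * 936
P = 317.38 W

317.38


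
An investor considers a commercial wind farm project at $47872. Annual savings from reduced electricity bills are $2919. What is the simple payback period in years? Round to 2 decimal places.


Simple payback period = initial cost / annual savings
Payback = 47872 / 2919
Payback = 16.40 years

16.40


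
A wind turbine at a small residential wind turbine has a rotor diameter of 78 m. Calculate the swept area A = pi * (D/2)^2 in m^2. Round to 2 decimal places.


Compute the rotor radius:
  r = D / 2 = 78 / 2 = 39.0 m
Calculate swept area:
  A = pi * r^2 = pi * 39.0^2
  A = 4778.36 m^2

4778.36


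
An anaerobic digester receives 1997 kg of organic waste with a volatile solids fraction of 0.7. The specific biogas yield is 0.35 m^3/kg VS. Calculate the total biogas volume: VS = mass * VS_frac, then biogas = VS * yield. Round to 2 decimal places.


Compute volatile solids:
  VS = mass * VS_fraction = 1997 * 0.7 = 1397.9 kg
Calculate biogas volume:
  Biogas = VS * specific_yield = 1397.9 * 0.35
  Biogas = 489.27 m^3

489.27


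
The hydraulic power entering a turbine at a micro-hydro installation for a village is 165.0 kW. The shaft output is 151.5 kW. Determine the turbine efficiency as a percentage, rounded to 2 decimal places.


Turbine efficiency = (output power / input power) * 100
eta = (151.5 / 165.0) * 100
eta = 91.82%

91.82


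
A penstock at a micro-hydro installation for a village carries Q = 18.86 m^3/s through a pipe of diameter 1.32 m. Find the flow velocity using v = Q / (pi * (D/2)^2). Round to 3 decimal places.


Compute pipe cross-sectional area:
  A = pi * (D/2)^2 = pi * (1.32/2)^2 = 1.3685 m^2
Calculate velocity:
  v = Q / A = 18.86 / 1.3685
  v = 13.782 m/s

13.782


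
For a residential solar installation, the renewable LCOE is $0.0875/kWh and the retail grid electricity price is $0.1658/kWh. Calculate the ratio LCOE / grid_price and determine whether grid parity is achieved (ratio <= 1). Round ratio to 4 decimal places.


Compare LCOE to grid price:
  LCOE = $0.0875/kWh, Grid price = $0.1658/kWh
  Ratio = LCOE / grid_price = 0.0875 / 0.1658 = 0.5277
  Grid parity achieved (ratio <= 1)? yes

0.5277


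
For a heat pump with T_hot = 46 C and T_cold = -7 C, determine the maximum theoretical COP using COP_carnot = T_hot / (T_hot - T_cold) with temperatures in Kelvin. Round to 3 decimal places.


Convert to Kelvin:
  T_hot = 46 + 273.15 = 319.15 K
  T_cold = -7 + 273.15 = 266.15 K
Apply Carnot COP formula:
  COP = T_hot_K / (T_hot_K - T_cold_K) = 319.15 / 53.0
  COP = 6.022

6.022


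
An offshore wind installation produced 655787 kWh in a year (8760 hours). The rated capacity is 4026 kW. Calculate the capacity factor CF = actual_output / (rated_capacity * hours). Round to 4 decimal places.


Capacity factor = actual output / maximum possible output
Maximum possible = rated * hours = 4026 * 8760 = 35267760 kWh
CF = 655787 / 35267760
CF = 0.0186

0.0186


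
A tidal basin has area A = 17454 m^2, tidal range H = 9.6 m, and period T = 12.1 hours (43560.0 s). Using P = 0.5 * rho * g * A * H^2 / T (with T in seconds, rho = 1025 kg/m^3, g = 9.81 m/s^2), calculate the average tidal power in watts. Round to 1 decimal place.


Convert period to seconds: T = 12.1 * 3600 = 43560.0 s
H^2 = 9.6^2 = 92.16
P = 0.5 * rho * g * A * H^2 / T
P = 0.5 * 1025 * 9.81 * 17454 * 92.16 / 43560.0
P = 185657.5 W

185657.5
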